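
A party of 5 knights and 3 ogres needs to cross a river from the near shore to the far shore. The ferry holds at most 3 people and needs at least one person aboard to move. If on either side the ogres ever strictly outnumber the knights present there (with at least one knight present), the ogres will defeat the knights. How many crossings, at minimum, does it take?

Counting alone: each trip to the far shore takes at most 3 across and each return brings at least 1 back, so after t trips out (and t−1 returns) at most 3t − (t−1) of the 8 are across; that first reaches 8 at t = 4, so at least 7 crossings are needed.
The plan below uses exactly 7 crossings, so it is optimal:
1. 2 ogres → the far shore.  (the near shore: 5K 1O; the far shore: 0K 2O)
2. 1 ogre ← the near shore.  (the near shore: 5K 2O; the far shore: 0K 1O)
3. 2 knights and 1 ogre → the far shore.  (the near shore: 3K 1O; the far shore: 2K 2O)
4. 1 ogre ← the near shore.  (the near shore: 3K 2O; the far shore: 2K 1O)
5. 1 knight and 2 ogres → the far shore.  (the near shore: 2K 0O; the far shore: 3K 3O)
6. 1 ogre ← the near shore.  (the near shore: 2K 1O; the far shore: 3K 2O)
7. 2 knights and 1 ogre → the far shore.  (the near shore: 0K 0O; the far shore: 5K 3O)

7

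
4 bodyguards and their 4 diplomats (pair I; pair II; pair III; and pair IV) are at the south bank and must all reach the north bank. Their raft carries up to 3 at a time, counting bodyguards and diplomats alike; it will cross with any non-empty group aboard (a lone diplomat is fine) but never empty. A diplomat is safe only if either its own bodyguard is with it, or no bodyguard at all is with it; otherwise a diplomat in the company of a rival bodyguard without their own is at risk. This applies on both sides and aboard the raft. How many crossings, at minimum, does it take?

9

Counting alone: each trip to the north bank takes at most 3 across and each return brings at least 1 back, so after t trips out (and t−1 returns) at most 3t − (t−1) of the 8 are across; that first reaches 8 at t = 4, so at least 7 crossings are needed.
The safety rule pushes this higher. Following every safe sequence of crossings, the most of the 8 that can be at the north bank as the raft arrives there on crossing 7 is 7 — never all 8.
So no plan with fewer than 9 crossings exists, and this one achieves 9:
1. bodyguard I and diplomat I cross → the north bank.
2. bodyguard I crosses ← the south bank.
3. bodyguard I, bodyguard II, and diplomat II cross → the north bank.
4. bodyguard I and diplomat I cross ← the south bank.
5. bodyguard I, bodyguard III, and bodyguard IV cross → the north bank.
6. diplomat II crosses ← the south bank.
7. diplomat I and diplomat II cross → the north bank.
8. diplomat I crosses ← the south bank.
9. diplomat I, diplomat III, and diplomat IV cross → the north bank.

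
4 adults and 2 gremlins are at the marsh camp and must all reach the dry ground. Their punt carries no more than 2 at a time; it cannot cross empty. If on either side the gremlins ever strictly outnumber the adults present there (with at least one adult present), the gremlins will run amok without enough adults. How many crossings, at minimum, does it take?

9

Counting alone: each trip to the dry ground takes at most 2 across and each return brings at least 1 back, so after t trips out (and t−1 returns) at most 2t − (t−1) of the 6 are across; that first reaches 6 at t = 5, so at least 9 crossings are needed.
The plan below uses exactly 9 crossings, so it is optimal:
1. 2 gremlins → the dry ground.  (the marsh camp: 4A 0G; the dry ground: 0A 2G)
2. 1 gremlin ← the marsh camp.  (the marsh camp: 4A 1G; the dry ground: 0A 1G)
3. 2 adults → the dry ground.  (the marsh camp: 2A 1G; the dry ground: 2A 1G)
4. 1 gremlin ← the marsh camp.  (the marsh camp: 2A 2G; the dry ground: 2A 0G)
5. 2 gremlins → the dry ground.  (the marsh camp: 2A 0G; the dry ground: 2A 2G)
6. 1 gremlin ← the marsh camp.  (the marsh camp: 2A 1G; the dry ground: 2A 1G)
7. 1 adult and 1 gremlin → the dry ground.  (the marsh camp: 1A 0G; the dry ground: 3A 2G)
8. 1 gremlin ← the marsh camp.  (the marsh camp: 1A 1G; the dry ground: 3A 1G)
9. 1 adult and 1 gremlin → the dry ground.  (the marsh camp: 0A 0G; the dry ground: 4A 2G)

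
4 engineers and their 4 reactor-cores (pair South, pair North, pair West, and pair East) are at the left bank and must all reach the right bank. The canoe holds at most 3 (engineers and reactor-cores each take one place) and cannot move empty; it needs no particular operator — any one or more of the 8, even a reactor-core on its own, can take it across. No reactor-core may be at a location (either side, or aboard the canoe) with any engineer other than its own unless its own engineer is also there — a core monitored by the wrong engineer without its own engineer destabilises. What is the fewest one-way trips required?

9

Counting alone: each trip to the right bank takes at most 3 across and each return brings at least 1 back, so after t trips out (and t−1 returns) at most 3t − (t−1) of the 8 are across; that first reaches 8 at t = 4, so at least 7 crossings are needed.
The safety rule pushes this higher. Following every safe sequence of crossings, the most of the 8 that can be at the right bank as the canoe arrives there on crossing 7 is 7 — never all 8.
So no plan with fewer than 9 crossings exists, and this one achieves 9:
1. engineer South and reactor-core South cross → the right bank.
2. engineer South crosses ← the left bank.
3. engineer North, engineer South, and reactor-core North cross → the right bank.
4. engineer South and reactor-core South cross ← the left bank.
5. engineer East, engineer South, and engineer West cross → the right bank.
6. reactor-core North crosses ← the left bank.
7. reactor-core North and reactor-core South cross → the right bank.
8. reactor-core South crosses ← the left bank.
9. reactor-core East, reactor-core South, and reactor-core West cross → the right bank.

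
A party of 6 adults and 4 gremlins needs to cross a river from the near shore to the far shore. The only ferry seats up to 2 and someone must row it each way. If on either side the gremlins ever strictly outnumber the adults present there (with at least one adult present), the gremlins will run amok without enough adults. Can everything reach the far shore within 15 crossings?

No

Counting alone: each trip to the far shore takes at most 2 across and each return brings at least 1 back, so after t trips out (and t−1 returns) at most 2t − (t−1) of the 10 are across; that first reaches 10 at t = 9, so at least 17 crossings are needed.
Since 15 < 17, 15 crossings cannot be enough. (The shortest complete plan in fact takes 17:)
1. 2 gremlins → the far shore.  (the near shore: 6A 2G; the far shore: 0A 2G)
2. 1 gremlin ← the near shore.  (the near shore: 6A 3G; the far shore: 0A 1G)
3. 2 gremlins → the far shore.  (the near shore: 6A 1G; the far shore: 0A 3G)
4. 1 gremlin ← the near shore.  (the near shore: 6A 2G; the far shore: 0A 2G)
5. 2 adults → the far shore.  (the near shore: 4A 2G; the far shore: 2A 2G)
6. 1 gremlin ← the near shore.  (the near shore: 4A 3G; the far shore: 2A 1G)
7. 1 adult and 1 gremlin → the far shore.  (the near shore: 3A 2G; the far shore: 3A 2G)
8. 1 gremlin ← the near shore.  (the near shore: 3A 3G; the far shore: 3A 1G)
9. 2 gremlins → the far shore.  (the near shore: 3A 1G; the far shore: 3A 3G)
10. 1 gremlin ← the near shore.  (the near shore: 3A 2G; the far shore: 3A 2G)
11. 1 adult and 1 gremlin → the far shore.  (the near shore: 2A 1G; the far shore: 4A 3G)
12. 1 gremlin ← the near shore.  (the near shore: 2A 2G; the far shore: 4A 2G)
13. 2 gremlins → the far shore.  (the near shore: 2A 0G; the far shore: 4A 4G)
14. 1 gremlin ← the near shore.  (the near shore: 2A 1G; the far shore: 4A 3G)
15. 1 adult and 1 gremlin → the far shore.  (the near shore: 1A 0G; the far shore: 5A 4G)
16. 1 gremlin ← the near shore.  (the near shore: 1A 1G; the far shore: 5A 3G)
17. 1 adult and 1 gremlin → the far shore.  (the near shore: 0A 0G; the far shore: 6A 4G)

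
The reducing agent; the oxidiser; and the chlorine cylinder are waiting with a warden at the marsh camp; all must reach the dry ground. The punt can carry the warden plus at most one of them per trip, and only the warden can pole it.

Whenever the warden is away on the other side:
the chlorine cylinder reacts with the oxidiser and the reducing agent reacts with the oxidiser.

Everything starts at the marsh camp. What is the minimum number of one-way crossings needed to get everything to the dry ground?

Counting alone: the warden can take at most 1 across per trip to the dry ground, so moving all 3 needs at least 3 loaded trips out, with a return between consecutive ones — at least 5 crossings.
The safety rule pushes this higher. Following every safe sequence of crossings, the most of the 3 that can be at the dry ground as the punt arrives there on crossing 5 is 2 — never all 3.
So no plan with fewer than 7 crossings exists, and this one achieves 7:
1. Warden goes to the dry ground with the oxidiser.
2. Warden goes back to the marsh camp alone.
3. Warden goes to the dry ground with the reducing agent.
4. Warden goes back to the marsh camp with the oxidiser.
5. Warden goes to the dry ground with the chlorine cylinder.
6. Warden goes back to the marsh camp alone.
7. Warden goes to the dry ground with the oxidiser.

7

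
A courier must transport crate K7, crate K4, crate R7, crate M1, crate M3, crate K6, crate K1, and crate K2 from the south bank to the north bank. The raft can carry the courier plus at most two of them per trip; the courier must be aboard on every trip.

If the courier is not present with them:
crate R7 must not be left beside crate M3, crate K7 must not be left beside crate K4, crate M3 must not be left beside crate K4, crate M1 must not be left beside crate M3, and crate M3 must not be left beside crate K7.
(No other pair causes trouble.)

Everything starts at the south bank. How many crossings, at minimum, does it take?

13

Counting alone: the courier can take at most 2 across per trip to the north bank, so moving all 8 needs at least 4 loaded trips out, with a return between consecutive ones — at least 7 crossings.
The safety rule pushes this higher. Following every safe sequence of crossings, the most of the 8 that can be at the north bank as the raft arrives there on crossings 7, 9, 11 is 5, 6, 7 respectively — never all 8.
So no plan with fewer than 13 crossings exists, and this one achieves 13:
1. Courier goes to the north bank with crate K7 and crate M3.  [the south bank: crate K1, crate K2, crate K4, crate K6, crate M1, crate R7 | the north bank: crate K7, crate M3]
2. Courier goes back to the south bank with crate K7.  [the south bank: crate K1, crate K2, crate K4, crate K6, crate K7, crate M1, crate R7 | the north bank: crate M3]
3. Courier goes to the north bank with crate K7 and crate R7.  [the south bank: crate K1, crate K2, crate K4, crate K6, crate M1 | the north bank: crate K7, crate M3, crate R7]
4. Courier goes back to the south bank with crate M3.  [the south bank: crate K1, crate K2, crate K4, crate K6, crate M1, crate M3 | the north bank: crate K7, crate R7]
5. Courier goes to the north bank with crate K4 and crate M1.  [the south bank: crate K1, crate K2, crate K6, crate M3 | the north bank: crate K4, crate K7, crate M1, crate R7]
6. Courier goes back to the south bank with crate K7.  [the south bank: crate K1, crate K2, crate K6, crate K7, crate M3 | the north bank: crate K4, crate M1, crate R7]
7. Courier goes to the north bank with crate K6 and crate K7.  [the south bank: crate K1, crate K2, crate M3 | the north bank: crate K4, crate K6, crate K7, crate M1, crate R7]
8. Courier goes back to the south bank with crate K7.  [the south bank: crate K1, crate K2, crate K7, crate M3 | the north bank: crate K4, crate K6, crate M1, crate R7]
9. Courier goes to the north bank with crate K1 and crate K7.  [the south bank: crate K2, crate M3 | the north bank: crate K1, crate K4, crate K6, crate K7, crate M1, crate R7]
10. Courier goes back to the south bank with crate K7.  [the south bank: crate K2, crate K7, crate M3 | the north bank: crate K1, crate K4, crate K6, crate M1, crate R7]
11. Courier goes to the north bank with crate K2 and crate K7.  [the south bank: crate M3 | the north bank: crate K1, crate K2, crate K4, crate K6, crate K7, crate M1, crate R7]
12. Courier goes back to the south bank with crate K7.  [the south bank: crate K7, crate M3 | the north bank: crate K1, crate K2, crate K4, crate K6, crate M1, crate R7]
13. Courier goes to the north bank with crate K7 and crate M3.  [the south bank: — | the north bank: crate K1, crate K2, crate K4, crate K6, crate K7, crate M1, crate M3, crate R7]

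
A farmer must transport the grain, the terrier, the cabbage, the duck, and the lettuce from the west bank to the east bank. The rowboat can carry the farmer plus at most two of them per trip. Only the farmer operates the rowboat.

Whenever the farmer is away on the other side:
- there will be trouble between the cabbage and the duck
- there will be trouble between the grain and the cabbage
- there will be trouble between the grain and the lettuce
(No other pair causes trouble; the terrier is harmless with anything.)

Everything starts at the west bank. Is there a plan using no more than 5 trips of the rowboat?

Yes

Yes — this plan uses 5 crossings (≤ 5):
1. Farmer goes to the east bank with the cabbage and the grain.
2. Farmer goes back to the west bank with the grain.
3. Farmer goes to the east bank with the lettuce and the terrier.
4. Farmer goes back to the west bank alone.
5. Farmer goes to the east bank with the duck and the grain.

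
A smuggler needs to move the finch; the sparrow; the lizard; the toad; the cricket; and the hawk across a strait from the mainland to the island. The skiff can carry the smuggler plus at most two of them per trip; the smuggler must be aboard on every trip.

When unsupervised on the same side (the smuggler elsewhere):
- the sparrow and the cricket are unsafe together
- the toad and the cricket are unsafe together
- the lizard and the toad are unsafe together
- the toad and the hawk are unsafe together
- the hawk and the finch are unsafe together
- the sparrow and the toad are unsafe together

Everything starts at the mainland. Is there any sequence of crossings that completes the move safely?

Whatever the first load, the items left behind include a forbidden pair without the smuggler. No opening move is safe, so no plan exists.

No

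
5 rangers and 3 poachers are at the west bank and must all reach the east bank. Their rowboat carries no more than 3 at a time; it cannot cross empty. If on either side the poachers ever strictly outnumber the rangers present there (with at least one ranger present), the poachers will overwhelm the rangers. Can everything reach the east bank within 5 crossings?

Counting alone: each trip to the east bank takes at most 3 across and each return brings at least 1 back, so after t trips out (and t−1 returns) at most 3t − (t−1) of the 8 are across; that first reaches 8 at t = 4, so at least 7 crossings are needed.
Since 5 < 7, 5 crossings cannot be enough. (The shortest complete plan in fact takes 7:)
1. 2 poachers → the east bank.  (the west bank: 5R 1P; the east bank: 0R 2P)
2. 1 poacher ← the west bank.  (the west bank: 5R 2P; the east bank: 0R 1P)
3. 2 rangers and 1 poacher → the east bank.  (the west bank: 3R 1P; the east bank: 2R 2P)
4. 1 poacher ← the west bank.  (the west bank: 3R 2P; the east bank: 2R 1P)
5. 1 ranger and 2 poachers → the east bank.  (the west bank: 2R 0P; the east bank: 3R 3P)
6. 1 poacher ← the west bank.  (the west bank: 2R 1P; the east bank: 3R 2P)
7. 2 rangers and 1 poacher → the east bank.  (the west bank: 0R 0P; the east bank: 5R 3P)

No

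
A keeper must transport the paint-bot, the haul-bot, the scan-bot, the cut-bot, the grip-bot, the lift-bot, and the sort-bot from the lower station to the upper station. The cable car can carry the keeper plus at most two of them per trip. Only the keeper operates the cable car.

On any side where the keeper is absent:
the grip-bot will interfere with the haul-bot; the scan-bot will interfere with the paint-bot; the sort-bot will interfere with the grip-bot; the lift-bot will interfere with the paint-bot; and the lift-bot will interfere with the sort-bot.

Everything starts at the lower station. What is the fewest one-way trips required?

Whatever the first load, the items left behind include a forbidden pair without the keeper. No opening move is safe, so no plan exists.

impossible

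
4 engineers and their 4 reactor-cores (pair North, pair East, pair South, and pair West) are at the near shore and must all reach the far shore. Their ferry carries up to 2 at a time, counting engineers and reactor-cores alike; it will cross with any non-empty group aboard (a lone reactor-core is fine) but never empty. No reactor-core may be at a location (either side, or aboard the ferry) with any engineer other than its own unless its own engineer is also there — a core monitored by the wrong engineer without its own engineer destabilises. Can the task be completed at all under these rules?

No

Following every safe sequence of crossings from the start, the most of the 8 that can be at the far shore as the ferry arrives there on crossings 1, 3, 5 is 2, 3, 4 respectively; the best ever achieved is 4 of 8.
From crossing 7 on, no configuration arises that was not already reachable earlier: only 44 distinct safe configurations (who is on which side, and where the ferry is) can ever be reached, none of them has everyone across, and every continuation just revisits them. So no valid plan exists.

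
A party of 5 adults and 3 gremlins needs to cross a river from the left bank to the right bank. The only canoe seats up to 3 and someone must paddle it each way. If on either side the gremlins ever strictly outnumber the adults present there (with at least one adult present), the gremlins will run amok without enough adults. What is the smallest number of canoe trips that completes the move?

7

Counting alone: each trip to the right bank takes at most 3 across and each return brings at least 1 back, so after t trips out (and t−1 returns) at most 3t − (t−1) of the 8 are across; that first reaches 8 at t = 4, so at least 7 crossings are needed.
The plan below uses exactly 7 crossings, so it is optimal:
1. 2 gremlins → the right bank.  (the left bank: 5A 1G; the right bank: 0A 2G)
2. 1 gremlin ← the left bank.  (the left bank: 5A 2G; the right bank: 0A 1G)
3. 2 adults and 1 gremlin → the right bank.  (the left bank: 3A 1G; the right bank: 2A 2G)
4. 1 gremlin ← the left bank.  (the left bank: 3A 2G; the right bank: 2A 1G)
5. 1 adult and 2 gremlins → the right bank.  (the left bank: 2A 0G; the right bank: 3A 3G)
6. 1 gremlin ← the left bank.  (the left bank: 2A 1G; the right bank: 3A 2G)
7. 2 adults and 1 gremlin → the right bank.  (the left bank: 0A 0G; the right bank: 5A 3G)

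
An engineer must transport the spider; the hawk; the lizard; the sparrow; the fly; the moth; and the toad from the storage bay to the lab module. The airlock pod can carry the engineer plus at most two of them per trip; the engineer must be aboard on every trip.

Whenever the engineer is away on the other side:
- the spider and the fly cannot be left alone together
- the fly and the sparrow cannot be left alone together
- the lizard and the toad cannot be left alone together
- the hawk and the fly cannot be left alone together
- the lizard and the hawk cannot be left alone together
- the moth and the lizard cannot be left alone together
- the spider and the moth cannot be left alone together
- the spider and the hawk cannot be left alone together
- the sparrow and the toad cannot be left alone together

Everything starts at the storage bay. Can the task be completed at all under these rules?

Whatever the first load, the items left behind include a forbidden pair without the engineer. No opening move is safe, so no plan exists.

No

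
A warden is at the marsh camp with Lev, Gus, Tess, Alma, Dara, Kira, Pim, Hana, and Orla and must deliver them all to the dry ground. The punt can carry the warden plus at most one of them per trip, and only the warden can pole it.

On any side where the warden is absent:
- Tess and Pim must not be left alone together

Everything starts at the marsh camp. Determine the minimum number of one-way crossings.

17

Counting alone: the warden can take at most 1 across per trip to the dry ground, so moving all 9 needs at least 9 loaded trips out, with a return between consecutive ones — at least 17 crossings.
The plan below uses exactly 17 crossings, so it is optimal:
1. Warden goes to the dry ground with Tess.
2. Warden goes back to the marsh camp alone.
3. Warden goes to the dry ground with Lev.
4. Warden goes back to the marsh camp alone.
5. Warden goes to the dry ground with Gus.
6. Warden goes back to the marsh camp alone.
7. Warden goes to the dry ground with Alma.
8. Warden goes back to the marsh camp alone.
9. Warden goes to the dry ground with Dara.
10. Warden goes back to the marsh camp alone.
11. Warden goes to the dry ground with Kira.
12. Warden goes back to the marsh camp alone.
13. Warden goes to the dry ground with Hana.
14. Warden goes back to the marsh camp alone.
15. Warden goes to the dry ground with Orla.
16. Warden goes back to the marsh camp alone.
17. Warden goes to the dry ground with Pim.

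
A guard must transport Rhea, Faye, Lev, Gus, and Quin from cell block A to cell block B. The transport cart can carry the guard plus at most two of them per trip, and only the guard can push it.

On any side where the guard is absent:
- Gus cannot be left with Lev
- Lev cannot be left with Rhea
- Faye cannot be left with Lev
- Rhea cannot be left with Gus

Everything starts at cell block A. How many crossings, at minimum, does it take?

Counting alone: the guard can take at most 2 across per trip to cell block B, so moving all 5 needs at least 3 loaded trips out, with a return between consecutive ones — at least 5 crossings.
The safety rule pushes this higher. Following every safe sequence of crossings, the most of the 5 that can be at cell block B as the transport cart arrives there on crossing 5 is 4 — never all 5.
So no plan with fewer than 7 crossings exists, and this one achieves 7:
1. Guard goes to cell block B with Lev and Rhea.  [cell block A: Faye, Gus, Quin | cell block B: Lev, Rhea]
2. Guard goes back to cell block A with Rhea.  [cell block A: Faye, Gus, Quin, Rhea | cell block B: Lev]
3. Guard goes to cell block B with Faye and Rhea.  [cell block A: Gus, Quin | cell block B: Faye, Lev, Rhea]
4. Guard goes back to cell block A with Lev.  [cell block A: Gus, Lev, Quin | cell block B: Faye, Rhea]
5. Guard goes to cell block B with Lev and Quin.  [cell block A: Gus | cell block B: Faye, Lev, Quin, Rhea]
6. Guard goes back to cell block A with Lev.  [cell block A: Gus, Lev | cell block B: Faye, Quin, Rhea]
7. Guard goes to cell block B with Gus and Lev.  [cell block A: — | cell block B: Faye, Gus, Lev, Quin, Rhea]

7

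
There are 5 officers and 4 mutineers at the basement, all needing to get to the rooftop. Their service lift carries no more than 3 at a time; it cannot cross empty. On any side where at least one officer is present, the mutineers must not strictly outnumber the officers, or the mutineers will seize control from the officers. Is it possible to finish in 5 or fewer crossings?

No

Counting alone: each trip to the rooftop takes at most 3 across and each return brings at least 1 back, so after t trips out (and t−1 returns) at most 3t − (t−1) of the 9 are across; that first reaches 9 at t = 4, so at least 7 crossings are needed.
Since 5 < 7, 5 crossings cannot be enough. (The shortest complete plan in fact takes 7:)
1. 3 mutineers → the rooftop.  (the basement: 5O 1M; the rooftop: 0O 3M)
2. 1 mutineer ← the basement.  (the basement: 5O 2M; the rooftop: 0O 2M)
3. 3 officers → the rooftop.  (the basement: 2O 2M; the rooftop: 3O 2M)
4. 1 officer ← the basement.  (the basement: 3O 2M; the rooftop: 2O 2M)
5. 2 officers and 1 mutineer → the rooftop.  (the basement: 1O 1M; the rooftop: 4O 3M)
6. 1 officer ← the basement.  (the basement: 2O 1M; the rooftop: 3O 3M)
7. 2 officers and 1 mutineer → the rooftop.  (the basement: 0O 0M; the rooftop: 5O 4M)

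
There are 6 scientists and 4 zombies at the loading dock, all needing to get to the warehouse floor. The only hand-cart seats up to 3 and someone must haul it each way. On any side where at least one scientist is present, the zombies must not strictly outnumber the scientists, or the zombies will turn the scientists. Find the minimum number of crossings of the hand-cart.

Counting alone: each trip to the warehouse floor takes at most 3 across and each return brings at least 1 back, so after t trips out (and t−1 returns) at most 3t − (t−1) of the 10 are across; that first reaches 10 at t = 5, so at least 9 crossings are needed.
The plan below uses exactly 9 crossings, so it is optimal:
1. 2 zombies → the warehouse floor.  (the loading dock: 6S 2Z; the warehouse floor: 0S 2Z)
2. 1 zombie ← the loading dock.  (the loading dock: 6S 3Z; the warehouse floor: 0S 1Z)
3. 3 zombies → the warehouse floor.  (the loading dock: 6S 0Z; the warehouse floor: 0S 4Z)
4. 1 zombie ← the loading dock.  (the loading dock: 6S 1Z; the warehouse floor: 0S 3Z)
5. 3 scientists → the warehouse floor.  (the loading dock: 3S 1Z; the warehouse floor: 3S 3Z)
6. 1 zombie ← the loading dock.  (the loading dock: 3S 2Z; the warehouse floor: 3S 2Z)
7. 1 scientist and 2 zombies → the warehouse floor.  (the loading dock: 2S 0Z; the warehouse floor: 4S 4Z)
8. 1 zombie ← the loading dock.  (the loading dock: 2S 1Z; the warehouse floor: 4S 3Z)
9. 2 scientists and 1 zombie → the warehouse floor.  (the loading dock: 0S 0Z; the warehouse floor: 6S 4Z)

9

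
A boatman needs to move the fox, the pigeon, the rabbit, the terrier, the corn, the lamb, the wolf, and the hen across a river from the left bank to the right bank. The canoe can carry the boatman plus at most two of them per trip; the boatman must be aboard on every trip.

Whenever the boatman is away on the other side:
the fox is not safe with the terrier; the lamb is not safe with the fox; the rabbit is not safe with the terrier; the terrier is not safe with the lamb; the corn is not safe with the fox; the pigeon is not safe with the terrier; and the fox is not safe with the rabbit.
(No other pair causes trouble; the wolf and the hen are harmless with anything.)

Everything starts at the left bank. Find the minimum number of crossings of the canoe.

Counting alone: the boatman can take at most 2 across per trip to the right bank, so moving all 8 needs at least 4 loaded trips out, with a return between consecutive ones — at least 7 crossings.
The safety rule pushes this higher. Following every safe sequence of crossings, the most of the 8 that can be at the right bank as the canoe arrives there on crossings 7, 9, 11 is 5, 6, 7 respectively — never all 8.
So no plan with fewer than 13 crossings exists, and this one achieves 13:
1. Boatman goes to the right bank with the fox and the terrier.
2. Boatman goes back to the left bank with the fox.
3. Boatman goes to the right bank with the fox and the pigeon.
4. Boatman goes back to the left bank with the terrier.
5. Boatman goes to the right bank with the lamb and the rabbit.
6. Boatman goes back to the left bank with the fox.
7. Boatman goes to the right bank with the corn and the fox.
8. Boatman goes back to the left bank with the fox.
9. Boatman goes to the right bank with the fox and the wolf.
10. Boatman goes back to the left bank with the fox.
11. Boatman goes to the right bank with the fox and the hen.
12. Boatman goes back to the left bank with the fox.
13. Boatman goes to the right bank with the fox and the terrier.

13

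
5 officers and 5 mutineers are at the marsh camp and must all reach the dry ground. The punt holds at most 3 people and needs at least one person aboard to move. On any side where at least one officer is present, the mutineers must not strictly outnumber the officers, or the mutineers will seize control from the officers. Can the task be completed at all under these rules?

1. 2 mutineers → the dry ground.  (the marsh camp: 5O 3M; the dry ground: 0O 2M)
2. 1 mutineer ← the marsh camp.  (the marsh camp: 5O 4M; the dry ground: 0O 1M)
3. 3 mutineers → the dry ground.  (the marsh camp: 5O 1M; the dry ground: 0O 4M)
4. 1 mutineer ← the marsh camp.  (the marsh camp: 5O 2M; the dry ground: 0O 3M)
5. 3 officers → the dry ground.  (the marsh camp: 2O 2M; the dry ground: 3O 3M)
6. 1 officer and 1 mutineer ← the marsh camp.  (the marsh camp: 3O 3M; the dry ground: 2O 2M)
7. 3 officers → the dry ground.  (the marsh camp: 0O 3M; the dry ground: 5O 2M)
8. 1 mutineer ← the marsh camp.  (the marsh camp: 0O 4M; the dry ground: 5O 1M)
9. 2 mutineers → the dry ground.  (the marsh camp: 0O 2M; the dry ground: 5O 3M)
10. 1 mutineer ← the marsh camp.  (the marsh camp: 0O 3M; the dry ground: 5O 2M)
11. 3 mutineers → the dry ground.  (the marsh camp: 0O 0M; the dry ground: 5O 5M)

Yes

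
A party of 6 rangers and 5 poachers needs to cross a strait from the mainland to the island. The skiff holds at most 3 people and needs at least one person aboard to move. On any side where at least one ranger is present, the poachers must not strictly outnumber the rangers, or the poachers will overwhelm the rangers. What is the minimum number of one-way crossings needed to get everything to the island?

Counting alone: each trip to the island takes at most 3 across and each return brings at least 1 back, so after t trips out (and t−1 returns) at most 3t − (t−1) of the 11 are across; that first reaches 11 at t = 5, so at least 9 crossings are needed.
The plan below uses exactly 9 crossings, so it is optimal:
1. 3 poachers → the island.  (the mainland: 6R 2P; the island: 0R 3P)
2. 1 poacher ← the mainland.  (the mainland: 6R 3P; the island: 0R 2P)
3. 3 rangers → the island.  (the mainland: 3R 3P; the island: 3R 2P)
4. 1 ranger ← the mainland.  (the mainland: 4R 3P; the island: 2R 2P)
5. 2 rangers and 1 poacher → the island.  (the mainland: 2R 2P; the island: 4R 3P)
6. 1 ranger ← the mainland.  (the mainland: 3R 2P; the island: 3R 3P)
7. 2 rangers and 1 poacher → the island.  (the mainland: 1R 1P; the island: 5R 4P)
8. 1 ranger ← the mainland.  (the mainland: 2R 1P; the island: 4R 4P)
9. 2 rangers and 1 poacher → the island.  (the mainland: 0R 0P; the island: 6R 5P)

9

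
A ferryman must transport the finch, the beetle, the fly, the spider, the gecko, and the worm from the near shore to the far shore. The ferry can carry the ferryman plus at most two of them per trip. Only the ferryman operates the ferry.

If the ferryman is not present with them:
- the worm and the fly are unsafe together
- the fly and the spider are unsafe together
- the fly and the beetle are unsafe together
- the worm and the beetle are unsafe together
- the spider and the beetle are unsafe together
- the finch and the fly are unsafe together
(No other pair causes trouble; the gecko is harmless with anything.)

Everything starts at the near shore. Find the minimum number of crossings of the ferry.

Counting alone: the ferryman can take at most 2 across per trip to the far shore, so moving all 6 needs at least 3 loaded trips out, with a return between consecutive ones — at least 5 crossings.
The safety rule pushes this higher. Following every safe sequence of crossings, the most of the 6 that can be at the far shore as the ferry arrives there on crossings 5, 7 is 4, 5 respectively — never all 6.
So no plan with fewer than 9 crossings exists, and this one achieves 9:
1. Ferryman goes to the far shore with the beetle and the fly.  [the near shore: the finch, the gecko, the spider, the worm | the far shore: the beetle, the fly]
2. Ferryman goes back to the near shore with the beetle.  [the near shore: the beetle, the finch, the gecko, the spider, the worm | the far shore: the fly]
3. Ferryman goes to the far shore with the beetle and the finch.  [the near shore: the gecko, the spider, the worm | the far shore: the beetle, the finch, the fly]
4. Ferryman goes back to the near shore with the fly.  [the near shore: the fly, the gecko, the spider, the worm | the far shore: the beetle, the finch]
5. Ferryman goes to the far shore with the fly and the gecko.  [the near shore: the spider, the worm | the far shore: the beetle, the finch, the fly, the gecko]
6. Ferryman goes back to the near shore with the fly.  [the near shore: the fly, the spider, the worm | the far shore: the beetle, the finch, the gecko]
7. Ferryman goes to the far shore with the spider and the worm.  [the near shore: the fly | the far shore: the beetle, the finch, the gecko, the spider, the worm]
8. Ferryman goes back to the near shore with the beetle.  [the near shore: the beetle, the fly | the far shore: the finch, the gecko, the spider, the worm]
9. Ferryman goes to the far shore with the beetle and the fly.  [the near shore: — | the far shore: the beetle, the finch, the fly, the gecko, the spider, the worm]

9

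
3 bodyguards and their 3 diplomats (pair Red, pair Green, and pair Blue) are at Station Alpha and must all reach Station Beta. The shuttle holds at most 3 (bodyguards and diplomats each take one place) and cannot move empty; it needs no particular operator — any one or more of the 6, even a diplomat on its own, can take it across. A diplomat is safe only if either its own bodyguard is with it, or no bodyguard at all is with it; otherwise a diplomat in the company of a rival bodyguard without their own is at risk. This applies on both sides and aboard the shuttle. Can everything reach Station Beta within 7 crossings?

Yes — this plan uses 5 crossings (≤ 7):
1. bodyguard Red and diplomat Red cross → Station Beta.
2. bodyguard Red crosses ← Station Alpha.
3. bodyguard Blue, bodyguard Green, and bodyguard Red cross → Station Beta.
4. diplomat Red crosses ← Station Alpha.
5. diplomat Blue, diplomat Green, and diplomat Red cross → Station Beta.

Yes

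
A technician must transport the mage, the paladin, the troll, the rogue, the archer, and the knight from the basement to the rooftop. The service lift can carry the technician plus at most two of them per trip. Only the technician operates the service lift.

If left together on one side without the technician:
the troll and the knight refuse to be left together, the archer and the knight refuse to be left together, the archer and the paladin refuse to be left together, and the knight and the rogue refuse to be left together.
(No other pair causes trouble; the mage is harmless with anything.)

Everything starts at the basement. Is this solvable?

1. Technician goes to the rooftop with the knight and the paladin.  [the basement: the archer, the mage, the rogue, the troll | the rooftop: the knight, the paladin]
2. Technician goes back to the basement alone.  [the basement: the archer, the mage, the rogue, the troll | the rooftop: the knight, the paladin]
3. Technician goes to the rooftop with the mage.  [the basement: the archer, the rogue, the troll | the rooftop: the knight, the mage, the paladin]
4. Technician goes back to the basement alone.  [the basement: the archer, the rogue, the troll | the rooftop: the knight, the mage, the paladin]
5. Technician goes to the rooftop with the rogue and the troll.  [the basement: the archer | the rooftop: the knight, the mage, the paladin, the rogue, the troll]
6. Technician goes back to the basement with the knight.  [the basement: the archer, the knight | the rooftop: the mage, the paladin, the rogue, the troll]
7. Technician goes to the rooftop with the archer and the knight.  [the basement: — | the rooftop: the archer, the knight, the mage, the paladin, the rogue, the troll]

Yes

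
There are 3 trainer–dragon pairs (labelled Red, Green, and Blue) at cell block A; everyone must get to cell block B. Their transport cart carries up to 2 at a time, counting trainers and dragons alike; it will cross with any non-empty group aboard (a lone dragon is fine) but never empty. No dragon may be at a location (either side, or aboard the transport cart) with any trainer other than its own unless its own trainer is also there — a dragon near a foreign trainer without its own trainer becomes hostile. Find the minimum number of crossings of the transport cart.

11

Counting alone: each trip to cell block B takes at most 2 across and each return brings at least 1 back, so after t trips out (and t−1 returns) at most 2t − (t−1) of the 6 are across; that first reaches 6 at t = 5, so at least 9 crossings are needed.
The safety rule pushes this higher. Following every safe sequence of crossings, the most of the 6 that can be at cell block B as the transport cart arrives there on crossing 9 is 5 — never all 6.
So no plan with fewer than 11 crossings exists, and this one achieves 11:
1. dragon Red and trainer Red cross → cell block B.
2. trainer Red crosses ← cell block A.
3. dragon Blue and dragon Green cross → cell block B.
4. dragon Red crosses ← cell block A.
5. trainer Blue and trainer Green cross → cell block B.
6. dragon Green and trainer Green cross ← cell block A.
7. trainer Green and trainer Red cross → cell block B.
8. dragon Blue crosses ← cell block A.
9. dragon Green and dragon Red cross → cell block B.
10. trainer Blue crosses ← cell block A.
11. dragon Blue and trainer Blue cross → cell block B.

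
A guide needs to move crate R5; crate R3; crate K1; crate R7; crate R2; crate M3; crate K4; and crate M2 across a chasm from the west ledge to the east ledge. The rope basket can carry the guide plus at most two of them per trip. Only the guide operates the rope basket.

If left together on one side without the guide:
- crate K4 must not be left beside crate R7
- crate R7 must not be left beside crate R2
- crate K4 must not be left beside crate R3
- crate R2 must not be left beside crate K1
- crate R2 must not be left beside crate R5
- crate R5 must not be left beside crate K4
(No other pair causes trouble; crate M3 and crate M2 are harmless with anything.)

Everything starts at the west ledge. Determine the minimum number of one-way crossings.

9

Counting alone: the guide can take at most 2 across per trip to the east ledge, so moving all 8 needs at least 4 loaded trips out, with a return between consecutive ones — at least 7 crossings.
The safety rule pushes this higher. Following every safe sequence of crossings, the most of the 8 that can be at the east ledge as the rope basket arrives there on crossing 7 is 6 — never all 8.
So no plan with fewer than 9 crossings exists, and this one achieves 9:
1. Guide goes to the east ledge with crate K4 and crate R2.  [the west ledge: crate K1, crate M2, crate M3, crate R3, crate R5, crate R7 | the east ledge: crate K4, crate R2]
2. Guide goes back to the west ledge alone.  [the west ledge: crate K1, crate M2, crate M3, crate R3, crate R5, crate R7 | the east ledge: crate K4, crate R2]
3. Guide goes to the east ledge with crate R3 and crate R5.  [the west ledge: crate K1, crate M2, crate M3, crate R7 | the east ledge: crate K4, crate R2, crate R3, crate R5]
4. Guide goes back to the west ledge with crate K4 and crate R2.  [the west ledge: crate K1, crate K4, crate M2, crate M3, crate R2, crate R7 | the east ledge: crate R3, crate R5]
5. Guide goes to the east ledge with crate K1 and crate R7.  [the west ledge: crate K4, crate M2, crate M3, crate R2 | the east ledge: crate K1, crate R3, crate R5, crate R7]
6. Guide goes back to the west ledge alone.  [the west ledge: crate K4, crate M2, crate M3, crate R2 | the east ledge: crate K1, crate R3, crate R5, crate R7]
7. Guide goes to the east ledge with crate M2 and crate M3.  [the west ledge: crate K4, crate R2 | the east ledge: crate K1, crate M2, crate M3, crate R3, crate R5, crate R7]
8. Guide goes back to the west ledge alone.  [the west ledge: crate K4, crate R2 | the east ledge: crate K1, crate M2, crate M3, crate R3, crate R5, crate R7]
9. Guide goes to the east ledge with crate K4 and crate R2.  [the west ledge: — | the east ledge: crate K1, crate K4, crate M2, crate M3, crate R2, crate R3, crate R5, crate R7]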